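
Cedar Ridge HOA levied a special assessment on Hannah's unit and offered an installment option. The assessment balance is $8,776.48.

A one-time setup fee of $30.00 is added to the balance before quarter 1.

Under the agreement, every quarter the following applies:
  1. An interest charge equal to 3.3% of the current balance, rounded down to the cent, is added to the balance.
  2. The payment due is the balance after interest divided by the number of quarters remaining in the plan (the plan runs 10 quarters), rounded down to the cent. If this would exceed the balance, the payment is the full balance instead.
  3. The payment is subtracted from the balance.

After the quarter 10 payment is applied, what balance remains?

$0.00

Quarter 1: $8,806.48 +$290.61 interest = $9,097.09; pay $909.70 → $8,187.39
Quarter 2: $8,187.39 +$270.18 interest = $8,457.57; pay $939.73 → $7,517.84
Quarter 3: $7,517.84 +$248.08 interest = $7,765.92; pay $970.74 → $6,795.18
Quarter 4: $6,795.18 +$224.24 interest = $7,019.42; pay $1,002.77 → $6,016.65
Quarter 5: $6,016.65 +$198.54 interest = $6,215.19; pay $1,035.86 → $5,179.33
Quarter 6: $5,179.33 +$170.91 interest = $5,350.24; pay $1,070.04 → $4,280.20
Quarter 7: $4,280.20 +$141.24 interest = $4,421.44; pay $1,105.36 → $3,316.08
Quarter 8: $3,316.08 +$109.43 interest = $3,425.51; pay $1,141.83 → $2,283.68
Quarter 9: $2,283.68 +$75.36 interest = $2,359.04; pay $1,179.52 → $1,179.52
Quarter 10: $1,179.52 +$38.92 interest = $1,218.44; pay $1,218.44 → $0.00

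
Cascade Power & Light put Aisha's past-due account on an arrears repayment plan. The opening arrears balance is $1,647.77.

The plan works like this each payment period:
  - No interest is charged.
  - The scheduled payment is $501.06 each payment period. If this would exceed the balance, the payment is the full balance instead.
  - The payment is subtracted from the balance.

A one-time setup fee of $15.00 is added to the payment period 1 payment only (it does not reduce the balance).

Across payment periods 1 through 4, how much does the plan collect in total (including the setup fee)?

Payment period 1: opening $1,647.77; payment $501.06 (+ $15.00 fee); balance $1,146.71
Payment period 2: opening $1,146.71; payment $501.06; balance $645.65
Payment period 3: opening $645.65; payment $501.06; balance $144.59
Payment period 4: opening $144.59; payment $144.59; balance $0.00
Total paid: $1,662.77

$1,662.77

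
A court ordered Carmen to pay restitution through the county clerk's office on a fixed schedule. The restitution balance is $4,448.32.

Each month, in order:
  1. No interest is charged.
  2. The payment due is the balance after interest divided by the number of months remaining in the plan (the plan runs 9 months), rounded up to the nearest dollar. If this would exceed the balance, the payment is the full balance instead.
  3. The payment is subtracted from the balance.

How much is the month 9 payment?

$493.32

# | Opening | Payment | End bal
1 | $4,448.32 | $495.00 | $3,953.32
2 | $3,953.32 | $495.00 | $3,458.32
3 | $3,458.32 | $495.00 | $2,963.32
4 | $2,963.32 | $494.00 | $2,469.32
5 | $2,469.32 | $494.00 | $1,975.32
6 | $1,975.32 | $494.00 | $1,481.32
7 | $1,481.32 | $494.00 | $987.32
8 | $987.32 | $494.00 | $493.32
9 | $493.32 | $493.32 | $0.00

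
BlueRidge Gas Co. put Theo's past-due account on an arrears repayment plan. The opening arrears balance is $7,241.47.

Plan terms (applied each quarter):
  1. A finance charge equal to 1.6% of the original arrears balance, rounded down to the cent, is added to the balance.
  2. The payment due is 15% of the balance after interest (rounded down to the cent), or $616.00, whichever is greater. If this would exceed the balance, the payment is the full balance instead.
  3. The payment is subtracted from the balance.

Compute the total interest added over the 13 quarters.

$1,506.18

Quarter 1: $7,241.47 +$115.86 interest = $7,357.33; pay $1,103.59 → $6,253.74
Quarter 2: $6,253.74 +$115.86 interest = $6,369.60; pay $955.44 → $5,414.16
Quarter 3: $5,414.16 +$115.86 interest = $5,530.02; pay $829.50 → $4,700.52
Quarter 4: $4,700.52 +$115.86 interest = $4,816.38; pay $722.45 → $4,093.93
Quarter 5: $4,093.93 +$115.86 interest = $4,209.79; pay $631.46 → $3,578.33
Quarter 6: $3,578.33 +$115.86 interest = $3,694.19; pay $616.00 → $3,078.19
Quarter 7: $3,078.19 +$115.86 interest = $3,194.05; pay $616.00 → $2,578.05
Quarter 8: $2,578.05 +$115.86 interest = $2,693.91; pay $616.00 → $2,077.91
Quarter 9: $2,077.91 +$115.86 interest = $2,193.77; pay $616.00 → $1,577.77
Quarter 10: $1,577.77 +$115.86 interest = $1,693.63; pay $616.00 → $1,077.63
Quarter 11: $1,077.63 +$115.86 interest = $1,193.49; pay $616.00 → $577.49
Quarter 12: $577.49 +$115.86 interest = $693.35; pay $616.00 → $77.35
Quarter 13: $77.35 +$115.86 interest = $193.21; pay $193.21 → $0.00
Total interest: $115.86 + $115.86 + $115.86 + $115.86 + $115.86 + $115.86 + $115.86 + $115.86 + $115.86 + $115.86 + $115.86 + $115.86 + $115.86 = $1,506.18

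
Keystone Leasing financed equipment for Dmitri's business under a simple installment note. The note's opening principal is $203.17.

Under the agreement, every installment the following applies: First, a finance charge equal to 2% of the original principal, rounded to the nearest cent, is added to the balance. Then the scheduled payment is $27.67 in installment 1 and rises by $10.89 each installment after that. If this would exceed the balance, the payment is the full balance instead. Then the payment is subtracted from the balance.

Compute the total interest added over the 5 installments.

Installment 1: $203.17 +$4.06 interest = $207.23; pay $27.67 → $179.56
Installment 2: $179.56 +$4.06 interest = $183.62; pay $38.56 → $145.06
Installment 3: $145.06 +$4.06 interest = $149.12; pay $49.45 → $99.67
Installment 4: $99.67 +$4.06 interest = $103.73; pay $60.34 → $43.39
Installment 5: $43.39 +$4.06 interest = $47.45; pay $47.45 → $0.00
Total interest: $4.06 + $4.06 + $4.06 + $4.06 + $4.06 = $20.30

$20.30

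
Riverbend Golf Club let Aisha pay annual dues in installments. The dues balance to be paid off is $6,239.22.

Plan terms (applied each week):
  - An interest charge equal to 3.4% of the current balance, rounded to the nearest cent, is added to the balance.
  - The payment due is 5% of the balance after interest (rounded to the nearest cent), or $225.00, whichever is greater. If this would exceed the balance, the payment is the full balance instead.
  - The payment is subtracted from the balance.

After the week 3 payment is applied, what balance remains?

Week 1: opening $6,239.22; interest $212.13 → $6,451.35; payment $322.57; balance $6,128.78
Week 2: opening $6,128.78; interest $208.38 → $6,337.16; payment $316.86; balance $6,020.30
Week 3: opening $6,020.30; interest $204.69 → $6,224.99; payment $311.25; balance $5,913.74

$5,913.74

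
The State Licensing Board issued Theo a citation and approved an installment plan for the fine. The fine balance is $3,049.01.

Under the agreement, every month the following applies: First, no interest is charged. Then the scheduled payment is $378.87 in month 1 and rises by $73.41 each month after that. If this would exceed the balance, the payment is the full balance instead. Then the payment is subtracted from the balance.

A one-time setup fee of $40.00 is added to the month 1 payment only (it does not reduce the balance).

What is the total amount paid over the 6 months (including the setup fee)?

Month 1: opening $3,049.01; payment $378.87 (+ $40.00 fee); balance $2,670.14
Month 2: opening $2,670.14; payment $452.28; balance $2,217.86
Month 3: opening $2,217.86; payment $525.69; balance $1,692.17
Month 4: opening $1,692.17; payment $599.10; balance $1,093.07
Month 5: opening $1,093.07; payment $672.51; balance $420.56
Month 6: opening $420.56; payment $420.56; balance $0.00
Total paid: $3,089.01

$3,089.01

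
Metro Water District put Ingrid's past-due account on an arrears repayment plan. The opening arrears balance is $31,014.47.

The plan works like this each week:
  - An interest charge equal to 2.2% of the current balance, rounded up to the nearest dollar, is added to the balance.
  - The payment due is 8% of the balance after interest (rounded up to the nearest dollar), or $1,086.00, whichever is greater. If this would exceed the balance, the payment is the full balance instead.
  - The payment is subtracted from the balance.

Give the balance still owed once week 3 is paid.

Week 1: opening $31,014.47; interest $683.00 → $31,697.47; payment $2,536.00; balance $29,161.47
Week 2: opening $29,161.47; interest $642.00 → $29,803.47; payment $2,385.00; balance $27,418.47
Week 3: opening $27,418.47; interest $604.00 → $28,022.47; payment $2,242.00; balance $25,780.47

$25,780.47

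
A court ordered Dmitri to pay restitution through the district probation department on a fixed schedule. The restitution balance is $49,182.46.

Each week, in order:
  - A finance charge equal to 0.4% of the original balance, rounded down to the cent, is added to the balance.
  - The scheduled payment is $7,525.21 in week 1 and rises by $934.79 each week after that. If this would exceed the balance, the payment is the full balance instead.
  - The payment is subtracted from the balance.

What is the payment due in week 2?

Week 1: opening $49,182.46; interest $196.72 → $49,379.18; payment $7,525.21; balance $41,853.97
Week 2: opening $41,853.97; interest $196.72 → $42,050.69; payment $8,460.00; balance $33,590.69

$8,460.00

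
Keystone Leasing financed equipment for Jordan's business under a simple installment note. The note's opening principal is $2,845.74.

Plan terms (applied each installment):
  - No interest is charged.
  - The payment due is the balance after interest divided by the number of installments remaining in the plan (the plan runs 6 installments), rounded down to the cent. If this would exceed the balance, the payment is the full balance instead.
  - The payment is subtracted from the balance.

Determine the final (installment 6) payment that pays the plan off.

Installment 1: opening $2,845.74; payment $474.29; balance $2,371.45
Installment 2: opening $2,371.45; payment $474.29; balance $1,897.16
Installment 3: opening $1,897.16; payment $474.29; balance $1,422.87
Installment 4: opening $1,422.87; payment $474.29; balance $948.58
Installment 5: opening $948.58; payment $474.29; balance $474.29
Installment 6: opening $474.29; payment $474.29; balance $0.00

$474.29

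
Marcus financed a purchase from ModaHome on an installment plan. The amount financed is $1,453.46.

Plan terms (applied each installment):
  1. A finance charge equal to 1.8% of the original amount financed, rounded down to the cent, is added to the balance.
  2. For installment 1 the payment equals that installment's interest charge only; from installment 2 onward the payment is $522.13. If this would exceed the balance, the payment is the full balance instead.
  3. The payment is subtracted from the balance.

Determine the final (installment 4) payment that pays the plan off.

$487.68

Installment 1: opening $1,453.46; interest $26.16 → $1,479.62; payment $26.16; balance $1,453.46
Installment 2: opening $1,453.46; interest $26.16 → $1,479.62; payment $522.13; balance $957.49
Installment 3: opening $957.49; interest $26.16 → $983.65; payment $522.13; balance $461.52
Installment 4: opening $461.52; interest $26.16 → $487.68; payment $487.68; balance $0.00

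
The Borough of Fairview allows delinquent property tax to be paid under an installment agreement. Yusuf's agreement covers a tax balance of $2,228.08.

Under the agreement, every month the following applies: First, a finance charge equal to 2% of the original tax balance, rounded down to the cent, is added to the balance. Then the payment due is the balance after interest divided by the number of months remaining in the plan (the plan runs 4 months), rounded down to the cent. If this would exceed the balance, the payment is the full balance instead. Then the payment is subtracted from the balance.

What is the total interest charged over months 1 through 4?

Month 1: opening $2,228.08; interest $44.56 → $2,272.64; payment $568.16; balance $1,704.48
Month 2: opening $1,704.48; interest $44.56 → $1,749.04; payment $583.01; balance $1,166.03
Month 3: opening $1,166.03; interest $44.56 → $1,210.59; payment $605.29; balance $605.30
Month 4: opening $605.30; interest $44.56 → $649.86; payment $649.86; balance $0.00
Total interest: $44.56 + $44.56 + $44.56 + $44.56 = $178.24

$178.24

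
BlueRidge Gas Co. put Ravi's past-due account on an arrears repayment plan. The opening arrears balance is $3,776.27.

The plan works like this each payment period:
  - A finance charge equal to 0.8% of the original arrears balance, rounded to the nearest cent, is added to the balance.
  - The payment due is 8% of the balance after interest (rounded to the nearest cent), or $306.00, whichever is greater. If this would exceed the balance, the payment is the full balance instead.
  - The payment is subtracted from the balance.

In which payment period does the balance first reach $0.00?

Payment period 1: $3,776.27 +$30.21 interest = $3,806.48; pay $306.00 → $3,500.48
Payment period 2: $3,500.48 +$30.21 interest = $3,530.69; pay $306.00 → $3,224.69
Payment period 3: $3,224.69 +$30.21 interest = $3,254.90; pay $306.00 → $2,948.90
Payment period 4: $2,948.90 +$30.21 interest = $2,979.11; pay $306.00 → $2,673.11
Payment period 5: $2,673.11 +$30.21 interest = $2,703.32; pay $306.00 → $2,397.32
Payment period 6: $2,397.32 +$30.21 interest = $2,427.53; pay $306.00 → $2,121.53
Payment period 7: $2,121.53 +$30.21 interest = $2,151.74; pay $306.00 → $1,845.74
Payment period 8: $1,845.74 +$30.21 interest = $1,875.95; pay $306.00 → $1,569.95
Payment period 9: $1,569.95 +$30.21 interest = $1,600.16; pay $306.00 → $1,294.16
Payment period 10: $1,294.16 +$30.21 interest = $1,324.37; pay $306.00 → $1,018.37
Payment period 11: $1,018.37 +$30.21 interest = $1,048.58; pay $306.00 → $742.58
Payment period 12: $742.58 +$30.21 interest = $772.79; pay $306.00 → $466.79
Payment period 13: $466.79 +$30.21 interest = $497.00; pay $306.00 → $191.00
Payment period 14: $191.00 +$30.21 interest = $221.21; pay $221.21 → $0.00
Balance reaches $0.00 in payment period 14.

14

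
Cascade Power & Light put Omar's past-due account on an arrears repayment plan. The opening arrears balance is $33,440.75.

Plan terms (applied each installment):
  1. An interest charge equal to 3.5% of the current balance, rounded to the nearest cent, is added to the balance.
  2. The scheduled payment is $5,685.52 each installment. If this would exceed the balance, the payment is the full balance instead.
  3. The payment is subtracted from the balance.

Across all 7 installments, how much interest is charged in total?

Installment 1: $33,440.75 +$1,170.43 interest = $34,611.18; pay $5,685.52 → $28,925.66
Installment 2: $28,925.66 +$1,012.40 interest = $29,938.06; pay $5,685.52 → $24,252.54
Installment 3: $24,252.54 +$848.84 interest = $25,101.38; pay $5,685.52 → $19,415.86
Installment 4: $19,415.86 +$679.56 interest = $20,095.42; pay $5,685.52 → $14,409.90
Installment 5: $14,409.90 +$504.35 interest = $14,914.25; pay $5,685.52 → $9,228.73
Installment 6: $9,228.73 +$323.01 interest = $9,551.74; pay $5,685.52 → $3,866.22
Installment 7: $3,866.22 +$135.32 interest = $4,001.54; pay $4,001.54 → $0.00
Total interest: $1,170.43 + $1,012.40 + $848.84 + $679.56 + $504.35 + $323.01 + $135.32 = $4,673.91

$4,673.91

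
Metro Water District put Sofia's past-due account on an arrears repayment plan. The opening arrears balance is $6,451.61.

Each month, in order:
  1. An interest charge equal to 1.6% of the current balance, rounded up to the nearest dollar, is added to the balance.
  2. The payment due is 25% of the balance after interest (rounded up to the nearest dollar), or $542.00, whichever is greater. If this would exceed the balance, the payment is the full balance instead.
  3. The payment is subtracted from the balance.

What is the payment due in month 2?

Month 1: $6,451.61 +$104.00 interest = $6,555.61; pay $1,639.00 → $4,916.61
Month 2: $4,916.61 +$79.00 interest = $4,995.61; pay $1,249.00 → $3,746.61

$1,249.00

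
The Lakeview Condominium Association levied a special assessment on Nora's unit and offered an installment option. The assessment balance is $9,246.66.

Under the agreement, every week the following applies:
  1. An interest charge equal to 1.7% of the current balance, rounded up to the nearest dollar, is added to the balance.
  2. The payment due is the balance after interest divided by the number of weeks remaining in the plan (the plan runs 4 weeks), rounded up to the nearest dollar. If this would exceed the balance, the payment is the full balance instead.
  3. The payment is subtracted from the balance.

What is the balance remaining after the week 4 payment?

Week 1: opening $9,246.66; interest $158.00 → $9,404.66; payment $2,352.00; balance $7,052.66
Week 2: opening $7,052.66; interest $120.00 → $7,172.66; payment $2,391.00; balance $4,781.66
Week 3: opening $4,781.66; interest $82.00 → $4,863.66; payment $2,432.00; balance $2,431.66
Week 4: opening $2,431.66; interest $42.00 → $2,473.66; payment $2,473.66; balance $0.00

$0.00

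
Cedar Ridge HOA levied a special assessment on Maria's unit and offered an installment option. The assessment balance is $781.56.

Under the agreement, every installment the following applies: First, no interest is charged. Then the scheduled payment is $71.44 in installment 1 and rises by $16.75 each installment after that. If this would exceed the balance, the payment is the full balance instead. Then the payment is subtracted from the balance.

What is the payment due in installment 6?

$155.19

# | Opening | Payment | End bal
1 | $781.56 | $71.44 | $710.12
2 | $710.12 | $88.19 | $621.93
3 | $621.93 | $104.94 | $516.99
4 | $516.99 | $121.69 | $395.30
5 | $395.30 | $138.44 | $256.86
6 | $256.86 | $155.19 | $101.67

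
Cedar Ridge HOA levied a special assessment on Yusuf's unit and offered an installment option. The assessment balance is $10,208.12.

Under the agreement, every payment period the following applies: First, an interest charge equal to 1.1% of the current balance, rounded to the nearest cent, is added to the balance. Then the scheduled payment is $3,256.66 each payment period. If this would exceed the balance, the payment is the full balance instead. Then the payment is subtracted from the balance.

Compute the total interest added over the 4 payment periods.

Payment period 1: $10,208.12 +$112.29 interest = $10,320.41; pay $3,256.66 → $7,063.75
Payment period 2: $7,063.75 +$77.70 interest = $7,141.45; pay $3,256.66 → $3,884.79
Payment period 3: $3,884.79 +$42.73 interest = $3,927.52; pay $3,256.66 → $670.86
Payment period 4: $670.86 +$7.38 interest = $678.24; pay $678.24 → $0.00
Total interest: $112.29 + $77.70 + $42.73 + $7.38 = $240.10

$240.10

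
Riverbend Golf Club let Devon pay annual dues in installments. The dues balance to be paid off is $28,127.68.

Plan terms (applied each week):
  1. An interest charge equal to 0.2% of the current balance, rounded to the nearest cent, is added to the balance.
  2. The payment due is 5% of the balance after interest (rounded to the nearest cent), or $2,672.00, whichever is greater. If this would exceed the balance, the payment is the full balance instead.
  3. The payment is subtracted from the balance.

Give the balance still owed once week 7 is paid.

# | Opening | Interest | Payment | End bal
1 | $28,127.68 | $56.26 | $2,672.00 | $25,511.94
2 | $25,511.94 | $51.02 | $2,672.00 | $22,890.96
3 | $22,890.96 | $45.78 | $2,672.00 | $20,264.74
4 | $20,264.74 | $40.53 | $2,672.00 | $17,633.27
5 | $17,633.27 | $35.27 | $2,672.00 | $14,996.54
6 | $14,996.54 | $29.99 | $2,672.00 | $12,354.53
7 | $12,354.53 | $24.71 | $2,672.00 | $9,707.24

$9,707.24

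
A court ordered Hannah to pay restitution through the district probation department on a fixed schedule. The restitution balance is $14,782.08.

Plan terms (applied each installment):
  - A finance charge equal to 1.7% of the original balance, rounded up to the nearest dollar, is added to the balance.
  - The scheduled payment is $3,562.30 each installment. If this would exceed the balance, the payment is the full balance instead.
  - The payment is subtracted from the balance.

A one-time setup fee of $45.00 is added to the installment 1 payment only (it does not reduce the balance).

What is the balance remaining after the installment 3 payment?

$4,851.18

Installment 1: opening $14,782.08; interest $252.00 → $15,034.08; payment $3,562.30 (+ $45.00 fee); balance $11,471.78
Installment 2: opening $11,471.78; interest $252.00 → $11,723.78; payment $3,562.30; balance $8,161.48
Installment 3: opening $8,161.48; interest $252.00 → $8,413.48; payment $3,562.30; balance $4,851.18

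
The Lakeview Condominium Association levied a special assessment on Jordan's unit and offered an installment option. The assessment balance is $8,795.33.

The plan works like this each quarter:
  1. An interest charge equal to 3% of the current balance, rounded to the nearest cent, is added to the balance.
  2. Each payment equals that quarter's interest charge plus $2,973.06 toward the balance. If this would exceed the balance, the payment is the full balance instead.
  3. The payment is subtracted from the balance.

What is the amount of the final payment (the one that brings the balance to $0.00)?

$2,934.69

# | Opening | Interest | Payment | End bal
1 | $8,795.33 | $263.86 | $3,236.92 | $5,822.27
2 | $5,822.27 | $174.67 | $3,147.73 | $2,849.21
3 | $2,849.21 | $85.48 | $2,934.69 | $0.00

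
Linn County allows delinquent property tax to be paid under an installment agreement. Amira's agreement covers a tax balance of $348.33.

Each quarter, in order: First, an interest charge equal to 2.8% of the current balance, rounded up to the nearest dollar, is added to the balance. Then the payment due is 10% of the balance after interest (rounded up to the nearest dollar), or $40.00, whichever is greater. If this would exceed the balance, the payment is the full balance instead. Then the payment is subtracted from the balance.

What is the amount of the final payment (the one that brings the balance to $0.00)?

$12.33

Quarter 1: opening $348.33; interest $10.00 → $358.33; payment $40.00; balance $318.33
Quarter 2: opening $318.33; interest $9.00 → $327.33; payment $40.00; balance $287.33
Quarter 3: opening $287.33; interest $9.00 → $296.33; payment $40.00; balance $256.33
Quarter 4: opening $256.33; interest $8.00 → $264.33; payment $40.00; balance $224.33
Quarter 5: opening $224.33; interest $7.00 → $231.33; payment $40.00; balance $191.33
Quarter 6: opening $191.33; interest $6.00 → $197.33; payment $40.00; balance $157.33
Quarter 7: opening $157.33; interest $5.00 → $162.33; payment $40.00; balance $122.33
Quarter 8: opening $122.33; interest $4.00 → $126.33; payment $40.00; balance $86.33
Quarter 9: opening $86.33; interest $3.00 → $89.33; payment $40.00; balance $49.33
Quarter 10: opening $49.33; interest $2.00 → $51.33; payment $40.00; balance $11.33
Quarter 11: opening $11.33; interest $1.00 → $12.33; payment $12.33; balance $0.00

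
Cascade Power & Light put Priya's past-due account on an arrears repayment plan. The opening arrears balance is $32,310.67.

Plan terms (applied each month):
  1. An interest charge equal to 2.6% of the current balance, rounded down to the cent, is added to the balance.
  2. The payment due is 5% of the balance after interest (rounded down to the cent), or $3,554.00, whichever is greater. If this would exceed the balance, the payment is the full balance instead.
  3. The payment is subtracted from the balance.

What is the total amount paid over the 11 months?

Month 1: opening $32,310.67; interest $840.07 → $33,150.74; payment $3,554.00; balance $29,596.74
Month 2: opening $29,596.74; interest $769.51 → $30,366.25; payment $3,554.00; balance $26,812.25
Month 3: opening $26,812.25; interest $697.11 → $27,509.36; payment $3,554.00; balance $23,955.36
Month 4: opening $23,955.36; interest $622.83 → $24,578.19; payment $3,554.00; balance $21,024.19
Month 5: opening $21,024.19; interest $546.62 → $21,570.81; payment $3,554.00; balance $18,016.81
Month 6: opening $18,016.81; interest $468.43 → $18,485.24; payment $3,554.00; balance $14,931.24
Month 7: opening $14,931.24; interest $388.21 → $15,319.45; payment $3,554.00; balance $11,765.45
Month 8: opening $11,765.45; interest $305.90 → $12,071.35; payment $3,554.00; balance $8,517.35
Month 9: opening $8,517.35; interest $221.45 → $8,738.80; payment $3,554.00; balance $5,184.80
Month 10: opening $5,184.80; interest $134.80 → $5,319.60; payment $3,554.00; balance $1,765.60
Month 11: opening $1,765.60; interest $45.90 → $1,811.50; payment $1,811.50; balance $0.00
Total paid: $37,351.50

$37,351.50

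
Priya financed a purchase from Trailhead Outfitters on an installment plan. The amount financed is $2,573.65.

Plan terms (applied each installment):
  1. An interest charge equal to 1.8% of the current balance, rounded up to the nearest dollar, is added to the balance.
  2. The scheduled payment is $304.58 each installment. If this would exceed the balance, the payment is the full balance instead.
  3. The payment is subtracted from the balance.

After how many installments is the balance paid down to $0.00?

10

Installment 1: $2,573.65 +$47.00 interest = $2,620.65; pay $304.58 → $2,316.07
Installment 2: $2,316.07 +$42.00 interest = $2,358.07; pay $304.58 → $2,053.49
Installment 3: $2,053.49 +$37.00 interest = $2,090.49; pay $304.58 → $1,785.91
Installment 4: $1,785.91 +$33.00 interest = $1,818.91; pay $304.58 → $1,514.33
Installment 5: $1,514.33 +$28.00 interest = $1,542.33; pay $304.58 → $1,237.75
Installment 6: $1,237.75 +$23.00 interest = $1,260.75; pay $304.58 → $956.17
Installment 7: $956.17 +$18.00 interest = $974.17; pay $304.58 → $669.59
Installment 8: $669.59 +$13.00 interest = $682.59; pay $304.58 → $378.01
Installment 9: $378.01 +$7.00 interest = $385.01; pay $304.58 → $80.43
Installment 10: $80.43 +$2.00 interest = $82.43; pay $82.43 → $0.00
Balance reaches $0.00 in installment 10.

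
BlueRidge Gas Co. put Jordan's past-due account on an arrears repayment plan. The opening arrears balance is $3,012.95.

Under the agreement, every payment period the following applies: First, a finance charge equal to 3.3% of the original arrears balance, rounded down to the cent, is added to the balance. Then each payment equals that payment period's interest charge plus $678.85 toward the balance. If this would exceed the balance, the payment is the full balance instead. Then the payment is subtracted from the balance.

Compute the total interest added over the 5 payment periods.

Payment period 1: $3,012.95 +$99.42 interest = $3,112.37; pay $778.27 → $2,334.10
Payment period 2: $2,334.10 +$99.42 interest = $2,433.52; pay $778.27 → $1,655.25
Payment period 3: $1,655.25 +$99.42 interest = $1,754.67; pay $778.27 → $976.40
Payment period 4: $976.40 +$99.42 interest = $1,075.82; pay $778.27 → $297.55
Payment period 5: $297.55 +$99.42 interest = $396.97; pay $396.97 → $0.00
Total interest: $99.42 + $99.42 + $99.42 + $99.42 + $99.42 = $497.10

$497.10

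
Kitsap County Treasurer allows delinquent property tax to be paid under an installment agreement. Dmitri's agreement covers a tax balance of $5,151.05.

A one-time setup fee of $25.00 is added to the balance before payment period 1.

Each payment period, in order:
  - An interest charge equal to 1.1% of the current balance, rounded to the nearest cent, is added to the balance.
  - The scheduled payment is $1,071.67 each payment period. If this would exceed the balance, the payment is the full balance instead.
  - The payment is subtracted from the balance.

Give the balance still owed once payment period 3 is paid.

Payment period 1: opening $5,176.05; interest $56.94 → $5,232.99; payment $1,071.67; balance $4,161.32
Payment period 2: opening $4,161.32; interest $45.77 → $4,207.09; payment $1,071.67; balance $3,135.42
Payment period 3: opening $3,135.42; interest $34.49 → $3,169.91; payment $1,071.67; balance $2,098.24

$2,098.24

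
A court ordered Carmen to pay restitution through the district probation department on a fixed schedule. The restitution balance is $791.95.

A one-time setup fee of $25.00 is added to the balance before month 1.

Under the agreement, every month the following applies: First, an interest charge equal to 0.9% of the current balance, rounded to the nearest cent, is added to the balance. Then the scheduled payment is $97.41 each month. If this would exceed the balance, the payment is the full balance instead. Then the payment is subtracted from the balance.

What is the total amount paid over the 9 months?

Month 1: opening $816.95; interest $7.35 → $824.30; payment $97.41; balance $726.89
Month 2: opening $726.89; interest $6.54 → $733.43; payment $97.41; balance $636.02
Month 3: opening $636.02; interest $5.72 → $641.74; payment $97.41; balance $544.33
Month 4: opening $544.33; interest $4.90 → $549.23; payment $97.41; balance $451.82
Month 5: opening $451.82; interest $4.07 → $455.89; payment $97.41; balance $358.48
Month 6: opening $358.48; interest $3.23 → $361.71; payment $97.41; balance $264.30
Month 7: opening $264.30; interest $2.38 → $266.68; payment $97.41; balance $169.27
Month 8: opening $169.27; interest $1.52 → $170.79; payment $97.41; balance $73.38
Month 9: opening $73.38; interest $0.66 → $74.04; payment $74.04; balance $0.00
Total paid: $853.32

$853.32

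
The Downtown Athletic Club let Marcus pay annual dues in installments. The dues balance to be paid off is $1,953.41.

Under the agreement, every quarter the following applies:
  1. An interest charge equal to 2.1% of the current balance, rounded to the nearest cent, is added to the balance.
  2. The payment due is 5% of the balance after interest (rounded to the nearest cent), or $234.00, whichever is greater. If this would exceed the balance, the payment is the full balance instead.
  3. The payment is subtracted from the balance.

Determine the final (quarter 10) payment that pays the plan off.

$64.66

# | Opening | Interest | Payment | End bal
1 | $1,953.41 | $41.02 | $234.00 | $1,760.43
2 | $1,760.43 | $36.97 | $234.00 | $1,563.40
3 | $1,563.40 | $32.83 | $234.00 | $1,362.23
4 | $1,362.23 | $28.61 | $234.00 | $1,156.84
5 | $1,156.84 | $24.29 | $234.00 | $947.13
6 | $947.13 | $19.89 | $234.00 | $733.02
7 | $733.02 | $15.39 | $234.00 | $514.41
8 | $514.41 | $10.80 | $234.00 | $291.21
9 | $291.21 | $6.12 | $234.00 | $63.33
10 | $63.33 | $1.33 | $64.66 | $0.00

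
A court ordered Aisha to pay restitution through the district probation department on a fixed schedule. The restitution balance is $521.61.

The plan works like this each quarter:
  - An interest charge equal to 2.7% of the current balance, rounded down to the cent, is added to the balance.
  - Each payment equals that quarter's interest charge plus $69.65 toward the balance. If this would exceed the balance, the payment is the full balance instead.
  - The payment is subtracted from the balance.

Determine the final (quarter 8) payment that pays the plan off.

# | Opening | Interest | Payment | End bal
1 | $521.61 | $14.08 | $83.73 | $451.96
2 | $451.96 | $12.20 | $81.85 | $382.31
3 | $382.31 | $10.32 | $79.97 | $312.66
4 | $312.66 | $8.44 | $78.09 | $243.01
5 | $243.01 | $6.56 | $76.21 | $173.36
6 | $173.36 | $4.68 | $74.33 | $103.71
7 | $103.71 | $2.80 | $72.45 | $34.06
8 | $34.06 | $0.91 | $34.97 | $0.00

$34.97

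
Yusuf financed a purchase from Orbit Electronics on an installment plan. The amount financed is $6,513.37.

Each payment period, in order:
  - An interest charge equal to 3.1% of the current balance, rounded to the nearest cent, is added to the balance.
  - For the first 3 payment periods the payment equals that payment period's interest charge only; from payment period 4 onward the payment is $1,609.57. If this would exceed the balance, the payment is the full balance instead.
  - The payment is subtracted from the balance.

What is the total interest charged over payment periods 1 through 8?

$1,165.19

Payment period 1: $6,513.37 +$201.91 interest = $6,715.28; pay $201.91 → $6,513.37
Payment period 2: $6,513.37 +$201.91 interest = $6,715.28; pay $201.91 → $6,513.37
Payment period 3: $6,513.37 +$201.91 interest = $6,715.28; pay $201.91 → $6,513.37
Payment period 4: $6,513.37 +$201.91 interest = $6,715.28; pay $1,609.57 → $5,105.71
Payment period 5: $5,105.71 +$158.28 interest = $5,263.99; pay $1,609.57 → $3,654.42
Payment period 6: $3,654.42 +$113.29 interest = $3,767.71; pay $1,609.57 → $2,158.14
Payment period 7: $2,158.14 +$66.90 interest = $2,225.04; pay $1,609.57 → $615.47
Payment period 8: $615.47 +$19.08 interest = $634.55; pay $634.55 → $0.00
Total interest: $201.91 + $201.91 + $201.91 + $201.91 + $158.28 + $113.29 + $66.90 + $19.08 = $1,165.19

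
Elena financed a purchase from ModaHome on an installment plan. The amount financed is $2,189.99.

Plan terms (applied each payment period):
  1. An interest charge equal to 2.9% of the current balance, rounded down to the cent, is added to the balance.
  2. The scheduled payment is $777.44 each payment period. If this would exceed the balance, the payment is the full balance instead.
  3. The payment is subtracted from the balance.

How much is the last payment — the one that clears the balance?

Payment period 1: $2,189.99 +$63.50 interest = $2,253.49; pay $777.44 → $1,476.05
Payment period 2: $1,476.05 +$42.80 interest = $1,518.85; pay $777.44 → $741.41
Payment period 3: $741.41 +$21.50 interest = $762.91; pay $762.91 → $0.00

$762.91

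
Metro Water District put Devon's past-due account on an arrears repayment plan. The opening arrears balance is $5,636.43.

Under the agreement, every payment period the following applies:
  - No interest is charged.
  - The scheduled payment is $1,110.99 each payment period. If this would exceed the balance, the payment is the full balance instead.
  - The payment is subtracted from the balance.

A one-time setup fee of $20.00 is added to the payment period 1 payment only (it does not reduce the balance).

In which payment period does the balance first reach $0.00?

Payment period 1: opening $5,636.43; payment $1,110.99 (+ $20.00 fee); balance $4,525.44
Payment period 2: opening $4,525.44; payment $1,110.99; balance $3,414.45
Payment period 3: opening $3,414.45; payment $1,110.99; balance $2,303.46
Payment period 4: opening $2,303.46; payment $1,110.99; balance $1,192.47
Payment period 5: opening $1,192.47; payment $1,110.99; balance $81.48
Payment period 6: opening $81.48; payment $81.48; balance $0.00
Balance reaches $0.00 in payment period 6.

6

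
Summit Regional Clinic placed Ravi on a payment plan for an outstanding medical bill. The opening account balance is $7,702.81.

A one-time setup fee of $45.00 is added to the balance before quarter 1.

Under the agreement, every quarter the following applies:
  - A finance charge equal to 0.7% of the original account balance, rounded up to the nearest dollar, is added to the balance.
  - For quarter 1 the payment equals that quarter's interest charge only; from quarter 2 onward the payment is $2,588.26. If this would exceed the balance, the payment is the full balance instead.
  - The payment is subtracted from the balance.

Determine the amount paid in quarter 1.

$54.00

Quarter 1: opening $7,747.81; interest $54.00 → $7,801.81; payment $54.00; balance $7,747.81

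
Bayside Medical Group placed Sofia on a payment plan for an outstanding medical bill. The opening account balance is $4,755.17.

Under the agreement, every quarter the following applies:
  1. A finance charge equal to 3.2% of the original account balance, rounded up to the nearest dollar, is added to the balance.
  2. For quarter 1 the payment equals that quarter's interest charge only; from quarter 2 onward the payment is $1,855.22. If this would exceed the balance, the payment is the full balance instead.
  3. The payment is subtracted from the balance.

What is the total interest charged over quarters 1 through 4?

Quarter 1: opening $4,755.17; interest $153.00 → $4,908.17; payment $153.00; balance $4,755.17
Quarter 2: opening $4,755.17; interest $153.00 → $4,908.17; payment $1,855.22; balance $3,052.95
Quarter 3: opening $3,052.95; interest $153.00 → $3,205.95; payment $1,855.22; balance $1,350.73
Quarter 4: opening $1,350.73; interest $153.00 → $1,503.73; payment $1,503.73; balance $0.00
Total interest: $153.00 + $153.00 + $153.00 + $153.00 = $612.00

$612.00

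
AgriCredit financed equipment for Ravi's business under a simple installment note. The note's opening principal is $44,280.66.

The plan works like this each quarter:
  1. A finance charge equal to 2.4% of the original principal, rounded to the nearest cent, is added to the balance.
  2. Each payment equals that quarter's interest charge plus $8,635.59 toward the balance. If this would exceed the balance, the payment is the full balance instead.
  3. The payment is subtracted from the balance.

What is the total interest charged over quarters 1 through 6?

Quarter 1: opening $44,280.66; interest $1,062.74 → $45,343.40; payment $9,698.33; balance $35,645.07
Quarter 2: opening $35,645.07; interest $1,062.74 → $36,707.81; payment $9,698.33; balance $27,009.48
Quarter 3: opening $27,009.48; interest $1,062.74 → $28,072.22; payment $9,698.33; balance $18,373.89
Quarter 4: opening $18,373.89; interest $1,062.74 → $19,436.63; payment $9,698.33; balance $9,738.30
Quarter 5: opening $9,738.30; interest $1,062.74 → $10,801.04; payment $9,698.33; balance $1,102.71
Quarter 6: opening $1,102.71; interest $1,062.74 → $2,165.45; payment $2,165.45; balance $0.00
Total interest: $1,062.74 + $1,062.74 + $1,062.74 + $1,062.74 + $1,062.74 + $1,062.74 = $6,376.44

$6,376.44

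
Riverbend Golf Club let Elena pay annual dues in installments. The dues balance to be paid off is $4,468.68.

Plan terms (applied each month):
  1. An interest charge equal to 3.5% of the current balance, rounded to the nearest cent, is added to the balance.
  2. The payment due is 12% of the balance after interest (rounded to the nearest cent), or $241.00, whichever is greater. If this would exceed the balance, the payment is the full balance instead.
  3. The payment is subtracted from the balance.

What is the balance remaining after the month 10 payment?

$1,753.92

Month 1: opening $4,468.68; interest $156.40 → $4,625.08; payment $555.01; balance $4,070.07
Month 2: opening $4,070.07; interest $142.45 → $4,212.52; payment $505.50; balance $3,707.02
Month 3: opening $3,707.02; interest $129.75 → $3,836.77; payment $460.41; balance $3,376.36
Month 4: opening $3,376.36; interest $118.17 → $3,494.53; payment $419.34; balance $3,075.19
Month 5: opening $3,075.19; interest $107.63 → $3,182.82; payment $381.94; balance $2,800.88
Month 6: opening $2,800.88; interest $98.03 → $2,898.91; payment $347.87; balance $2,551.04
Month 7: opening $2,551.04; interest $89.29 → $2,640.33; payment $316.84; balance $2,323.49
Month 8: opening $2,323.49; interest $81.32 → $2,404.81; payment $288.58; balance $2,116.23
Month 9: opening $2,116.23; interest $74.07 → $2,190.30; payment $262.84; balance $1,927.46
Month 10: opening $1,927.46; interest $67.46 → $1,994.92; payment $241.00; balance $1,753.92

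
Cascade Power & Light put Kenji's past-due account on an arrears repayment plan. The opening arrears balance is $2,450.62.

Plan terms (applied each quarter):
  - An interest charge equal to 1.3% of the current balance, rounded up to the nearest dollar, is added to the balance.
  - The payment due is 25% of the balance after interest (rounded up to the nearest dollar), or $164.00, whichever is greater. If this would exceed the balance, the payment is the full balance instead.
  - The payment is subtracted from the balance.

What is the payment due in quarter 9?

Quarter 1: $2,450.62 +$32.00 interest = $2,482.62; pay $621.00 → $1,861.62
Quarter 2: $1,861.62 +$25.00 interest = $1,886.62; pay $472.00 → $1,414.62
Quarter 3: $1,414.62 +$19.00 interest = $1,433.62; pay $359.00 → $1,074.62
Quarter 4: $1,074.62 +$14.00 interest = $1,088.62; pay $273.00 → $815.62
Quarter 5: $815.62 +$11.00 interest = $826.62; pay $207.00 → $619.62
Quarter 6: $619.62 +$9.00 interest = $628.62; pay $164.00 → $464.62
Quarter 7: $464.62 +$7.00 interest = $471.62; pay $164.00 → $307.62
Quarter 8: $307.62 +$4.00 interest = $311.62; pay $164.00 → $147.62
Quarter 9: $147.62 +$2.00 interest = $149.62; pay $149.62 → $0.00

$149.62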